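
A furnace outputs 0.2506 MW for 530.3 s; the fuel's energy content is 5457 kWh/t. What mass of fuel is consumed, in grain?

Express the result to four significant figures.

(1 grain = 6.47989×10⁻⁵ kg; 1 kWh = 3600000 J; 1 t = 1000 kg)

1.044×10⁵ grain

0.2506 MW → 250600 W
E = P × t = 250600 × 530.3 = 1.32893×10⁸ J
5457 kWh/t → 1.96452×10⁷ J/kg
m = E / e_s = 1.32893×10⁸ / 1.96452×10⁷ = 6.76465 kg
In grain: 6.76465 / 6.47989×10⁻⁵ = 104395 grain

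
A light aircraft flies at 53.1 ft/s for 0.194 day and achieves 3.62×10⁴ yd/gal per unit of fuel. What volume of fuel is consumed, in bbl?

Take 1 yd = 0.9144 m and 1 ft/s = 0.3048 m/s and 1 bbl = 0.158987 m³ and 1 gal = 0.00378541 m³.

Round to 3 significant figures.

0.195 bbl

53.1 ft/s → 16.1849 m/s
0.194 day → 16761.6 s
d = v × t = 16.1849 × 16761.6 = 271285 m
3.62×10⁴ yd/gal → 8.74444×10⁶ m/m³
V = d / (distance per unit fuel) = 271285 / 8.74444×10⁶ = 0.0310237 m³
In bbl: 0.0310237 / 0.158987 = 0.195134 bbl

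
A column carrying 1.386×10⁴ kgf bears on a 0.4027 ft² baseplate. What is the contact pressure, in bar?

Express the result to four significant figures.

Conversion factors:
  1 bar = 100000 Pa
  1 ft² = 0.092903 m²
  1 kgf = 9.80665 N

36.33 bar

1.386×10⁴ kgf × 9.80665 → 135920 N
0.4027 ft² × 0.092903 → 0.037412 m²
P = F / A = 135920 N / 0.037412 m² = 3.63306×10⁶ Pa
3.63306×10⁶ Pa ÷ (100000 Pa/bar) = 36.3306 bar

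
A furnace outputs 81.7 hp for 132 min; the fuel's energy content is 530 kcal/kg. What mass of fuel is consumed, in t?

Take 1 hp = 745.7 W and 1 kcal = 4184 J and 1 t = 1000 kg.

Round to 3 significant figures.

81.7 hp → 60923.7 W
132 min → 7920 s
E = P × t = 60923.7 × 7920 = 4.82516×10⁸ J
530 kcal/kg → 2.21752×10⁶ J/kg
m = E / e_s = 4.82516×10⁸ / 2.21752×10⁶ = 217.593 kg
In t: 217.593 / 1000 = 0.217593 t

0.218 t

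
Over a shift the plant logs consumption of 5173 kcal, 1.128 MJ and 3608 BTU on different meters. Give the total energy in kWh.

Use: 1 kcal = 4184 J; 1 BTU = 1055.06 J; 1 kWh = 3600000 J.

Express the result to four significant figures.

5173 kcal × 4184 = 2.16438×10⁷ J
1.128 MJ × 1000000 = 1.128×10⁶ J
3608 BTU × 1055.06 = 3.80666×10⁶ J
Combined: 2.16438×10⁷ + 1.128×10⁶ + 3.80666×10⁶ = 2.65785×10⁷ J
In kWh: 2.65785×10⁷ / 3600000 = 7.38292 kWh

7.383 kWh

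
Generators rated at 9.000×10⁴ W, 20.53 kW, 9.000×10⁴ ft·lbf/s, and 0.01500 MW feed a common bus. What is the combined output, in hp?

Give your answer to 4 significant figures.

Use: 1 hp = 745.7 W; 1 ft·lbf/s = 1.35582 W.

9.000×10⁴ W (already W)
20.53 kW × 1000 = 20530 W
9.000×10⁴ ft·lbf/s × 1.35582 = 122024 W
0.01500 MW × 1000000 = 15000 W
Combined: 90000 + 20530 + 122024 + 15000 = 247554 W
In hp: 247554 / 745.7 = 331.975 hp

332.0 hp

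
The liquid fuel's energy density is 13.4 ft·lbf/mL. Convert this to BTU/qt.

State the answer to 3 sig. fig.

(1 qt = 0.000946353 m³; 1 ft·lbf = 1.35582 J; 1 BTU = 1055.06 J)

16.3 BTU/qt

13.4 ft·lbf/mL × 1.35582 J/ft·lbf ÷ 10⁻⁶ m³/mL = 1.8168×10⁷ J/m³
1.8168×10⁷ J/m³ ÷ 1055.06 J/BTU × 0.000946353 m³/qt = 16.2961 BTU/qt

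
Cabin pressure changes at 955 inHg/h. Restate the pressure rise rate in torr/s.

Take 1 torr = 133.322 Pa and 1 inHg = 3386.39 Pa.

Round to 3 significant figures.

6.74 torr/s

955 inHg/h × 3386.39 Pa/inHg ÷ 3600 s/h = 898.334 Pa/s
898.334 Pa/s ÷ 133.322 Pa/torr = 6.73808 torr/s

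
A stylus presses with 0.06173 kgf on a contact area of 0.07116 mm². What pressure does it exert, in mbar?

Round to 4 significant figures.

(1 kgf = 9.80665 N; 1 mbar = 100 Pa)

0.06173 kgf × 9.80665 = 0.605365 N
0.07116 mm² × 10⁻⁶ = 7.116×10⁻⁸ m²
P = F / A = 0.605365 N / 7.116×10⁻⁸ m² = 8.5071×10⁶ Pa
8.5071×10⁶ Pa ÷ (100 Pa/mbar) = 85071 mbar

8.507×10⁴ mbar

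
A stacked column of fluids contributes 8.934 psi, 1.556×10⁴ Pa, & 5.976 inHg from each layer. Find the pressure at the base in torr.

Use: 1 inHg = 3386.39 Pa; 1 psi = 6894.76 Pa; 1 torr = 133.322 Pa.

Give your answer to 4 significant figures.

8.934 psi × 6894.76 → 61597.8 Pa
1.556×10⁴ Pa (already Pa)
5.976 inHg × 3386.39 → 20237.1 Pa
Total: 61597.8 + 15560 + 20237.1 = 97394.9 Pa
In torr: 97394.9 / 133.322 = 730.524 torr

730.5 torr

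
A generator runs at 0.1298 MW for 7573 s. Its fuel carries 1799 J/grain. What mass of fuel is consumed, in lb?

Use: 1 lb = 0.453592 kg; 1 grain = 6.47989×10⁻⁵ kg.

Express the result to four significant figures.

78.06 lb

0.1298 MW → 129800 W
E = P × t = 129800 × 7573 = 9.82975×10⁸ J
1799 J/grain → 2.77628×10⁷ J/kg
m = E / e_s = 9.82975×10⁸ / 2.77628×10⁷ = 35.4062 kg
In lb: 35.4062 / 0.453592 = 78.0574 lb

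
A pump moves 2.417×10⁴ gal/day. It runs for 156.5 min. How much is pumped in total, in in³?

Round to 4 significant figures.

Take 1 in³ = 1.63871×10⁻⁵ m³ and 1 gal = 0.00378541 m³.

6.068×10⁵ in³

2.417×10⁴ gal/day → 0.00105895 m³/s
156.5 min → 9390 s
V = Q × t = 0.00105895 × 9390 = 9.94354 m³
In in³: 9.94354 / 1.63871×10⁻⁵ = 606791 in³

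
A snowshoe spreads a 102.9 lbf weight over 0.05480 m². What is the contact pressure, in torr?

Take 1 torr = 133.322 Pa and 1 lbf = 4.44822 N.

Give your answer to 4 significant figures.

102.9 lbf × 4.44822 = 457.722 N
P = F / A = 457.722 N / 0.0548 m² = 8352.59 Pa
8352.59 Pa ÷ (133.322 Pa/torr) = 62.6498 torr

62.65 torr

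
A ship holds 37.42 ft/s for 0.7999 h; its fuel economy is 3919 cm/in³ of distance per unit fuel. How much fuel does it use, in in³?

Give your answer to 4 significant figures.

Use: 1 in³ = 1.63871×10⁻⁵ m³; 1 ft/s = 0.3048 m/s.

37.42 ft/s → 11.4056 m/s
0.7999 h → 2879.64 s
d = v × t = 11.4056 × 2879.64 = 32844 m
3919 cm/in³ → 2.39152×10⁶ m/m³
V = d / (distance per unit fuel) = 32844 / 2.39152×10⁶ = 0.0137335 m³
In in³: 0.0137335 / 1.63871×10⁻⁵ = 838.068 in³

838.1 in³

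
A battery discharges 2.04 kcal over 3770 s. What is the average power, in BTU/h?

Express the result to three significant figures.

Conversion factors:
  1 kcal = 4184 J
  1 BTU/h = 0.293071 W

2.04 kcal × 4184 → 8535.36 J
P = E / t = 8535.36 J / 3770 s = 2.26402 W
2.26402 W ÷ (0.293071 W/BTU/h) = 7.72516 BTU/h

7.73 BTU/h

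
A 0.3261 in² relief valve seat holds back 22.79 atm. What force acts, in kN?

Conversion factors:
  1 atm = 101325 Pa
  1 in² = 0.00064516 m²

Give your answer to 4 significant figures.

0.4858 kN

22.79 atm × 101325 → 2.3092×10⁶ Pa
0.3261 in² × 0.00064516 → 2.10387×10⁻⁴ m²
F = P × A = 2.3092×10⁶ Pa × 2.10387×10⁻⁴ m² = 485.826 N
485.826 N ÷ (1000 N/kN) = 0.485826 kN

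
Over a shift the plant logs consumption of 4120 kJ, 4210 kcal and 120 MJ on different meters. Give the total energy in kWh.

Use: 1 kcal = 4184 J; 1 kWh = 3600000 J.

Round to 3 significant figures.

4120 kJ × 1000 = 4.12×10⁶ J
4210 kcal × 4184 = 1.76146×10⁷ J
120 MJ × 1000000 = 1.2×10⁸ J
Sum: 4.12×10⁶ + 1.76146×10⁷ + 1.2×10⁸ = 1.41735×10⁸ J
In kWh: 1.41735×10⁸ / 3600000 = 39.3708 kWh

39.4 kWh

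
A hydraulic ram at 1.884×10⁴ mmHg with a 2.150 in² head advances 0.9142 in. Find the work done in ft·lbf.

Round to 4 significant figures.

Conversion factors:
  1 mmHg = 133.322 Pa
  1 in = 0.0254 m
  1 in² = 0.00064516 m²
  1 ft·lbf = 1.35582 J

59.67 ft·lbf

1.884×10⁴ mmHg → 2.51179×10⁶ Pa
2.150 in² → 0.00138709 m²
F = P × A = 2.51179×10⁶ × 0.00138709 = 3484.08 N
0.9142 in → 0.0232207 m
W = F × d = 3484.08 × 0.0232207 = 80.9028 J
In ft·lbf: 80.9028 / 1.35582 = 59.6708 ft·lbf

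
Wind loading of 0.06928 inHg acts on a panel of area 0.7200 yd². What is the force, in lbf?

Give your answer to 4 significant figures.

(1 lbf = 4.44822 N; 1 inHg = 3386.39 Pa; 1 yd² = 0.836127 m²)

31.75 lbf

0.06928 inHg × 3386.39 = 234.609 Pa
0.7200 yd² × 0.836127 = 0.602011 m²
F = P × A = 234.609 Pa × 0.602011 m² = 141.237 N
141.237 N ÷ (4.44822 N/lbf) = 31.7514 lbf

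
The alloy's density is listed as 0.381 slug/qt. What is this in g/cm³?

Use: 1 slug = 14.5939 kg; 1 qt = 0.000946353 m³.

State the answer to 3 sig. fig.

5.88 g/cm³

0.381 slug/qt × 14.5939 kg/slug ÷ 0.000946353 m³/qt = 5875.48 kg/m³
5875.48 kg/m³ ÷ 0.001 kg/g × 10⁻⁶ m³/cm³ = 5.87548 g/cm³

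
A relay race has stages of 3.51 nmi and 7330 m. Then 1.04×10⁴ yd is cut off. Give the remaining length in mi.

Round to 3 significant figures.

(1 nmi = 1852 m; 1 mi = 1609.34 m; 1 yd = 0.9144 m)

3.51 nmi × 1852 = 6500.52 m
7330 m (already m)
1.04×10⁴ yd × 0.9144 = 9509.76 m
Result: 6500.52 + 7330 − 9509.76 = 4320.76 m
In mi: 4320.76 / 1609.34 = 2.6848 mi

2.68 mi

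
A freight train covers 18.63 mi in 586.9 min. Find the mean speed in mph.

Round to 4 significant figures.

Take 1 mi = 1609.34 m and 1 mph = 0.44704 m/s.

1.905 mph

18.63 mi × 1609.34 → 29982 m
586.9 min × 60 → 35214 s
v = d / t = 29982 m / 35214 s = 0.851423 m/s
0.851423 m/s ÷ (0.44704 m/s/mph) = 1.90458 mph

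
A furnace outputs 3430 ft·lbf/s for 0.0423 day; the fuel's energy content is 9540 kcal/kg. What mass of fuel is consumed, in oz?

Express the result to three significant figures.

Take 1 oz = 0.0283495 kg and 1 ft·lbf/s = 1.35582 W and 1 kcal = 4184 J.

15.0 oz

3430 ft·lbf/s → 4650.46 W
0.0423 day → 3654.72 s
E = P × t = 4650.46 × 3654.72 = 1.69961×10⁷ J
9540 kcal/kg → 3.99154×10⁷ J/kg
m = E / e_s = 1.69961×10⁷ / 3.99154×10⁷ = 0.425803 kg
In oz: 0.425803 / 0.0283495 = 15.0198 oz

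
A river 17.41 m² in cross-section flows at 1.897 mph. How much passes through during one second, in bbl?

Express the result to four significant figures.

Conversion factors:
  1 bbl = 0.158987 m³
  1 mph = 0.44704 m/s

1.897 mph × 0.44704 = 0.848035 m/s
V = v × A × t = 0.848035 m/s × 17.41 m² × 1 s = 14.7643 m³
14.7643 m³ ÷ (0.158987 m³/bbl) = 92.8648 bbl

92.86 bbl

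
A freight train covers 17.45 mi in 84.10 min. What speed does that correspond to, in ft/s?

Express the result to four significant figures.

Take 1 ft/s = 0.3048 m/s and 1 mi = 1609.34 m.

17.45 mi × 1609.34 → 28083 m
84.10 min × 60 → 5046 s
v = d / t = 28083 m / 5046 s = 5.5654 m/s
5.5654 m/s ÷ (0.3048 m/s/ft/s) = 18.2592 ft/s

18.26 ft/s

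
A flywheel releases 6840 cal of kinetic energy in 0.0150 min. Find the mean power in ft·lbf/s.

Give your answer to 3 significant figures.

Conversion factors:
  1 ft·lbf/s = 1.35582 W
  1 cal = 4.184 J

2.35×10⁴ ft·lbf/s

6840 cal × 4.184 → 28618.6 J
0.0150 min × 60 → 0.9 s
P = E / t = 28618.6 J / 0.9 s = 31798.4 W
31798.4 W ÷ (1.35582 W/ft·lbf/s) = 23453.3 ft·lbf/s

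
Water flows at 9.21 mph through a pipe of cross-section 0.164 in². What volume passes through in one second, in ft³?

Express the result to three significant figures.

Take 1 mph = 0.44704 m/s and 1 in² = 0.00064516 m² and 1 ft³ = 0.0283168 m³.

9.21 mph × 0.44704 = 4.11724 m/s
0.164 in² × 0.00064516 = 1.05806×10⁻⁴ m²
V = v × A × t = 4.11724 m/s × 1.05806×10⁻⁴ m² × 1 s = 4.35629×10⁻⁴ m³
4.35629×10⁻⁴ m³ ÷ (0.0283168 m³/ft³) = 0.0153841 ft³

0.0154 ft³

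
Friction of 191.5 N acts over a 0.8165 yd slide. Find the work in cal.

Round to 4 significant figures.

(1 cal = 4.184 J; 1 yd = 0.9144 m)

0.8165 yd × 0.9144 = 0.746608 m
W = F × d = 191.5 N × 0.746608 m = 142.975 J
142.975 J ÷ (4.184 J/cal) = 34.1718 cal

34.17 cal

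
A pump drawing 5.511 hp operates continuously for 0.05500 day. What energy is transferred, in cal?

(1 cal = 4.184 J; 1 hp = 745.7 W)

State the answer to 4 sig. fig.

5.511 hp × 745.7 → 4109.55 W
0.05500 day × 86400 → 4752 s
E = P × t = 4109.55 W × 4752 s = 1.95286×10⁷ J
1.95286×10⁷ J ÷ (4.184 J/cal) = 4.66745×10⁶ cal

4.667×10⁶ cal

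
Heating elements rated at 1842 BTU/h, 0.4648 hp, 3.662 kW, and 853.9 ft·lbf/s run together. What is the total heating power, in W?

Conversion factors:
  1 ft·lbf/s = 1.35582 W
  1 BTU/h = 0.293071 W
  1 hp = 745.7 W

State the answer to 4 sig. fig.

1842 BTU/h × 0.293071 = 539.837 W
0.4648 hp × 745.7 = 346.601 W
3.662 kW × 1000 = 3662 W
853.9 ft·lbf/s × 1.35582 = 1157.73 W
Total: 539.837 + 346.601 + 3662 + 1157.73 = 5706.17 W

5706 W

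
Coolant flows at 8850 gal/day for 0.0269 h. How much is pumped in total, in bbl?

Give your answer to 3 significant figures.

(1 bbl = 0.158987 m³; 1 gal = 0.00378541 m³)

0.236 bbl

8850 gal/day → 3.87742×10⁻⁴ m³/s
0.0269 h → 96.84 s
V = Q × t = 3.87742×10⁻⁴ × 96.84 = 0.0375489 m³
In bbl: 0.0375489 / 0.158987 = 0.236176 bbl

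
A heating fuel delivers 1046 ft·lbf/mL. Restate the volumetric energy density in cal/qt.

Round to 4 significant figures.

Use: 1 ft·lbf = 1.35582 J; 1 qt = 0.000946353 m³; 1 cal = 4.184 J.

3.208×10⁵ cal/qt

1046 ft·lbf/mL × 1.35582 J/ft·lbf ÷ 10⁻⁶ m³/mL = 1.41819×10⁹ J/m³
1.41819×10⁹ J/m³ ÷ 4.184 J/cal × 0.000946353 m³/qt = 320772 cal/qt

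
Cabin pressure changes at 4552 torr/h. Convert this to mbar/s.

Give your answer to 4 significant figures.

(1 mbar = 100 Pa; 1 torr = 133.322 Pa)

1.686 mbar/s

4552 torr/h × 133.322 Pa/torr ÷ 3600 s/h = 168.578 Pa/s
168.578 Pa/s ÷ 100 Pa/mbar = 1.68578 mbar/s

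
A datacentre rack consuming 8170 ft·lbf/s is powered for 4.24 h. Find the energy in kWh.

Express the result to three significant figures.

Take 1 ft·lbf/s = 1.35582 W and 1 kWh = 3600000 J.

8170 ft·lbf/s × 1.35582 = 11077 W
4.24 h × 3600 = 15264 s
E = P × t = 11077 W × 15264 s = 1.69079×10⁸ J
1.69079×10⁸ J ÷ (3600000 J/kWh) = 46.9664 kWh

47.0 kWh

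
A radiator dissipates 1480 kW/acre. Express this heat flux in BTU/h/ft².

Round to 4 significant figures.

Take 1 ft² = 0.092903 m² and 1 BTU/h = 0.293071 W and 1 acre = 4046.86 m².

1480 kW/acre × 1000 W/kW ÷ 4046.86 m²/acre = 365.716 W/m²
365.716 W/m² ÷ 0.293071 W/BTU/h × 0.092903 m²/ft² = 115.931 BTU/h/ft²

115.9 BTU/h/ft²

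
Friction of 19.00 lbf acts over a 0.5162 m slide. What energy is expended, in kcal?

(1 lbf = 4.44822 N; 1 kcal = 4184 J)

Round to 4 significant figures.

0.01043 kcal

19.00 lbf × 4.44822 = 84.5162 N
W = F × d = 84.5162 N × 0.5162 m = 43.6273 J
43.6273 J ÷ (4184 J/kcal) = 0.0104272 kcal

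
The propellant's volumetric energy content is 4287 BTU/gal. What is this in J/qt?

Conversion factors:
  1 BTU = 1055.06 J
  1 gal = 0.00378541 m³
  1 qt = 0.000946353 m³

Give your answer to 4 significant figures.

1.131×10⁶ J/qt

4287 BTU/gal × 1055.06 J/BTU ÷ 0.00378541 m³/gal = 1.19486×10⁹ J/m³
1.19486×10⁹ J/m³ × 0.000946353 m³/qt = 1.13076×10⁶ J/qt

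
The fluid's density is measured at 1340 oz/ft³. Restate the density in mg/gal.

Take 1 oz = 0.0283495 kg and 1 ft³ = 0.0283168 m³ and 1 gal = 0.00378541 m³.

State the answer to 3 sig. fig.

5.08×10⁶ mg/gal

1340 oz/ft³ × 0.0283495 kg/oz ÷ 0.0283168 m³/ft³ = 1341.55 kg/m³
1341.55 kg/m³ ÷ 10⁻⁶ kg/mg × 0.00378541 m³/gal = 5.07832×10⁶ mg/gal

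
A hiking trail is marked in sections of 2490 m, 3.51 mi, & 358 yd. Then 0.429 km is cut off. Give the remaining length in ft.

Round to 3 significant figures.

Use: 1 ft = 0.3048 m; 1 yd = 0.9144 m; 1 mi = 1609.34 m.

2490 m (already m)
3.51 mi × 1609.34 = 5648.78 m
358 yd × 0.9144 = 327.355 m
0.429 km × 1000 = 429 m
Net: 2490 + 5648.78 + 327.355 − 429 = 8037.14 m
In ft: 8037.14 / 0.3048 = 26368.6 ft

2.64×10⁴ ft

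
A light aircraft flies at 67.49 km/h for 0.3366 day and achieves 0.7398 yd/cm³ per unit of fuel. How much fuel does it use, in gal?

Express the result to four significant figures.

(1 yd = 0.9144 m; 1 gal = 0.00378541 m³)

212.9 gal

67.49 km/h → 18.7472 m/s
0.3366 day → 29082.2 s
d = v × t = 18.7472 × 29082.2 = 545210 m
0.7398 yd/cm³ → 676473 m/m³
V = d / (distance per unit fuel) = 545210 / 676473 = 0.80596 m³
In gal: 0.80596 / 0.00378541 = 212.912 gal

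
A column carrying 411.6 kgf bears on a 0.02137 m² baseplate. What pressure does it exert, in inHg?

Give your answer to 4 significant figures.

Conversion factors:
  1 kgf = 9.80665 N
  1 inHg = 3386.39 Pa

55.78 inHg

411.6 kgf × 9.80665 = 4036.42 N
P = F / A = 4036.42 N / 0.02137 m² = 188883 Pa
188883 Pa ÷ (3386.39 Pa/inHg) = 55.7771 inHg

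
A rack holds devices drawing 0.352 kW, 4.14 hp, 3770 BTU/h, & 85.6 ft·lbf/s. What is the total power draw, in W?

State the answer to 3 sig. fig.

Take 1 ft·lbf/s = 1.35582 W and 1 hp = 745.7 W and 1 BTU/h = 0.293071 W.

4660 W

0.352 kW × 1000 = 352 W
4.14 hp × 745.7 = 3087.2 W
3770 BTU/h × 0.293071 = 1104.88 W
85.6 ft·lbf/s × 1.35582 = 116.058 W
Total: 352 + 3087.2 + 1104.88 + 116.058 = 4660.14 W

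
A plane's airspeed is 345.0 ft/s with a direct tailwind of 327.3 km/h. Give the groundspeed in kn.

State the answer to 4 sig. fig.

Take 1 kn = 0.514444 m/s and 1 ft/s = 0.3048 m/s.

381.1 kn

345.0 ft/s × 0.3048 → 105.156 m/s
327.3 km/h × (1/3.6) → 90.9167 m/s
Sum: 105.156 + 90.9167 = 196.073 m/s
In kn: 196.073 / 0.514444 = 381.136 kn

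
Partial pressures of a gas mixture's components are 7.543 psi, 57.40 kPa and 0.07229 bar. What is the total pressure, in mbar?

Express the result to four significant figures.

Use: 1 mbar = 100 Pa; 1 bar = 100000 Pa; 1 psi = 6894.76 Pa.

7.543 psi × 6894.76 = 52007.2 Pa
57.40 kPa × 1000 = 57400 Pa
0.07229 bar × 100000 = 7229 Pa
Sum: 52007.2 + 57400 + 7229 = 116636 Pa
In mbar: 116636 / 100 = 1166.36 mbar

1166 mbar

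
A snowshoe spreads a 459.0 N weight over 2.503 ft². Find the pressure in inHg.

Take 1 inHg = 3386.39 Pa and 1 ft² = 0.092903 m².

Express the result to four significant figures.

2.503 ft² × 0.092903 = 0.232536 m²
P = F / A = 459 N / 0.232536 m² = 1973.89 Pa
1973.89 Pa ÷ (3386.39 Pa/inHg) = 0.582889 inHg

0.5829 inHg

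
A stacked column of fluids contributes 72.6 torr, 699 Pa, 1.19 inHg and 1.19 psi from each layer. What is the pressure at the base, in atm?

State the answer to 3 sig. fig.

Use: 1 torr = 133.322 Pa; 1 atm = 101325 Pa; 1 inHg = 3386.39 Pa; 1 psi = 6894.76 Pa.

72.6 torr × 133.322 = 9679.18 Pa
699 Pa (already Pa)
1.19 inHg × 3386.39 = 4029.8 Pa
1.19 psi × 6894.76 = 8204.76 Pa
Total: 9679.18 + 699 + 4029.8 + 8204.76 = 22612.7 Pa
In atm: 22612.7 / 101325 = 0.22317 atm

0.223 atm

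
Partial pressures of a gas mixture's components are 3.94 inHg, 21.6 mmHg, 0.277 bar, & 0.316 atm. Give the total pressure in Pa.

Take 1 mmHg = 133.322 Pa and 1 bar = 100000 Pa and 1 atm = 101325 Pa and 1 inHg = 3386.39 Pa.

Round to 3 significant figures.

3.94 inHg × 3386.39 → 13342.4 Pa
21.6 mmHg × 133.322 → 2879.76 Pa
0.277 bar × 100000 → 27700 Pa
0.316 atm × 101325 → 32018.7 Pa
Combined: 13342.4 + 2879.76 + 27700 + 32018.7 = 75940.9 Pa

7.59×10⁴ Pa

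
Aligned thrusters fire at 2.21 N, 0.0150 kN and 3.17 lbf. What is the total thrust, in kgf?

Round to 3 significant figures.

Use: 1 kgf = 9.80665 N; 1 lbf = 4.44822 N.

2.21 N (already N)
0.0150 kN × 1000 = 15 N
3.17 lbf × 4.44822 = 14.1009 N
Total: 2.21 + 15 + 14.1009 = 31.3109 N
In kgf: 31.3109 / 9.80665 = 3.19282 kgf

3.19 kgf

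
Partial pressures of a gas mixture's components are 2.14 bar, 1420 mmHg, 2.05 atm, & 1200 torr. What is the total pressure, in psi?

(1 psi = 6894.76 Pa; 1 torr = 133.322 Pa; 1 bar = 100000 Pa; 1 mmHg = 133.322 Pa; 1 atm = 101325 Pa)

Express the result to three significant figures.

112 psi

2.14 bar × 100000 = 214000 Pa
1420 mmHg × 133.322 = 189317 Pa
2.05 atm × 101325 = 207716 Pa
1200 torr × 133.322 = 159986 Pa
Sum: 214000 + 189317 + 207716 + 159986 = 771019 Pa
In psi: 771019 / 6894.76 = 111.827 psi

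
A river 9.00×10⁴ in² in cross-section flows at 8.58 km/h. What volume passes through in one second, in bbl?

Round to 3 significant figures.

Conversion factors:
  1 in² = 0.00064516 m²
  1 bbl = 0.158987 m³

8.58 km/h × (1/3.6) → 2.38333 m/s
9.00×10⁴ in² × 0.00064516 → 58.0644 m²
V = v × A × t = 2.38333 m/s × 58.0644 m² × 1 s = 138.387 m³
138.387 m³ ÷ (0.158987 m³/bbl) = 870.43 bbl

870 bbl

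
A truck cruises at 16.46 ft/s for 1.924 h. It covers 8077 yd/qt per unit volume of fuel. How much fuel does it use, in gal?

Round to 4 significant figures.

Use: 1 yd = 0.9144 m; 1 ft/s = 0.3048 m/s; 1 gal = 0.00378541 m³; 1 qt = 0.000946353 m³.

1.176 gal

16.46 ft/s → 5.01701 m/s
1.924 h → 6926.4 s
d = v × t = 5.01701 × 6926.4 = 34749.8 m
8077 yd/qt → 7.80429×10⁶ m/m³
V = d / (distance per unit fuel) = 34749.8 / 7.80429×10⁶ = 0.00445265 m³
In gal: 0.00445265 / 0.00378541 = 1.17627 gal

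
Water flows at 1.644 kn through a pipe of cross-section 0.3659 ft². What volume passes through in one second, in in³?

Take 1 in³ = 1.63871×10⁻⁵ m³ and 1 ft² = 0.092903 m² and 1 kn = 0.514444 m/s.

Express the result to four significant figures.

1754 in³

1.644 kn × 0.514444 = 0.845746 m/s
0.3659 ft² × 0.092903 = 0.0339932 m²
V = v × A × t = 0.845746 m/s × 0.0339932 m² × 1 s = 0.0287496 m³
0.0287496 m³ ÷ (1.63871×10⁻⁵ m³/in³) = 1754.4 in³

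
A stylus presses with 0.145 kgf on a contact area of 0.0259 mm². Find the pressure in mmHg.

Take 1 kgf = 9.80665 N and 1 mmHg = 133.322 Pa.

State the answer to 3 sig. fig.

4.12×10⁵ mmHg

0.145 kgf × 9.80665 → 1.42196 N
0.0259 mm² × 10⁻⁶ → 2.59×10⁻⁸ m²
P = F / A = 1.42196 N / 2.59×10⁻⁸ m² = 5.49019×10⁷ Pa
5.49019×10⁷ Pa ÷ (133.322 Pa/mmHg) = 411799 mmHg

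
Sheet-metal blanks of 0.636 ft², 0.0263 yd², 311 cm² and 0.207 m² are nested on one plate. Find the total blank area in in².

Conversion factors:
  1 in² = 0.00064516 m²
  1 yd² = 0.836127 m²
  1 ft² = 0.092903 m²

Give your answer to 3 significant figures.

0.636 ft² × 0.092903 = 0.0590863 m²
0.0263 yd² × 0.836127 = 0.0219901 m²
311 cm² × 0.0001 = 0.0311 m²
0.207 m² (already m²)
Total: 0.0590863 + 0.0219901 + 0.0311 + 0.207 = 0.319176 m²
In in²: 0.319176 / 0.00064516 = 494.724 in²

495 in²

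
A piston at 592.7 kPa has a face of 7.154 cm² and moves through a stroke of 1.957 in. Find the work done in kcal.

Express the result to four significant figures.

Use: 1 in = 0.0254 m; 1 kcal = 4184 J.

592.7 kPa → 592700 Pa
7.154 cm² → 7.154×10⁻⁴ m²
F = P × A = 592700 × 7.154×10⁻⁴ = 424.018 N
1.957 in → 0.0497078 m
W = F × d = 424.018 × 0.0497078 = 21.077 J
In kcal: 21.077 / 4184 = 0.00503752 kcal

0.005038 kcal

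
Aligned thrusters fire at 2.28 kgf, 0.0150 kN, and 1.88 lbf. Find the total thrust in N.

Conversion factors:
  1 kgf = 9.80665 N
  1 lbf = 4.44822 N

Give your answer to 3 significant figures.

45.7 N

2.28 kgf × 9.80665 → 22.3592 N
0.0150 kN × 1000 → 15 N
1.88 lbf × 4.44822 → 8.36265 N
Sum: 22.3592 + 15 + 8.36265 = 45.7219 N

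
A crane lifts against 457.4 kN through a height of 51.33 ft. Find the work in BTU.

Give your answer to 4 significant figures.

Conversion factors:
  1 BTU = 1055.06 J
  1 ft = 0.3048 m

457.4 kN × 1000 → 457400 N
51.33 ft × 0.3048 → 15.6454 m
W = F × d = 457400 N × 15.6454 m = 7.15621×10⁶ J
7.15621×10⁶ J ÷ (1055.06 J/BTU) = 6782.75 BTU

6783 BTU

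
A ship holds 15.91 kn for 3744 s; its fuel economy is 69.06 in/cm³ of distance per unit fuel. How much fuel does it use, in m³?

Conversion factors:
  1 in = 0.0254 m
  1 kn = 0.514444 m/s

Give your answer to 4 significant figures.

0.01747 m³

15.91 kn → 8.1848 m/s
d = v × t = 8.1848 × 3744 = 30643.9 m
69.06 in/cm³ → 1.75412×10⁶ m/m³
V = d / (distance per unit fuel) = 30643.9 / 1.75412×10⁶ = 0.0174697 m³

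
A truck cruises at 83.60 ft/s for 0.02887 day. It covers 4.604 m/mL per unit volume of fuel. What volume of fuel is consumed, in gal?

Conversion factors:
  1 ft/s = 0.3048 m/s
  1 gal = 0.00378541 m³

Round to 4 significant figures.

3.647 gal

83.60 ft/s → 25.4813 m/s
0.02887 day → 2494.37 s
d = v × t = 25.4813 × 2494.37 = 63559.8 m
4.604 m/mL → 4.604×10⁶ m/m³
V = d / (distance per unit fuel) = 63559.8 / 4.604×10⁶ = 0.0138053 m³
In gal: 0.0138053 / 0.00378541 = 3.64698 gal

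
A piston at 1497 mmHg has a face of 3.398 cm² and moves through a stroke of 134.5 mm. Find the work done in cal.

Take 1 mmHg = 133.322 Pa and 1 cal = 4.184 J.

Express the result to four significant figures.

1497 mmHg → 199583 Pa
3.398 cm² → 3.398×10⁻⁴ m²
F = P × A = 199583 × 3.398×10⁻⁴ = 67.8183 N
134.5 mm → 0.1345 m
W = F × d = 67.8183 × 0.1345 = 9.12156 J
In cal: 9.12156 / 4.184 = 2.18011 cal

2.180 cal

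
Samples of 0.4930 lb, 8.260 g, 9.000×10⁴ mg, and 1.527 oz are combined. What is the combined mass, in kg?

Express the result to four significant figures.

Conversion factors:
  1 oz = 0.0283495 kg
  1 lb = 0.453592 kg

0.4930 lb × 0.453592 = 0.223621 kg
8.260 g × 0.001 = 0.00826 kg
9.000×10⁴ mg × 10⁻⁶ = 0.09 kg
1.527 oz × 0.0283495 = 0.0432897 kg
Combined: 0.223621 + 0.00826 + 0.09 + 0.0432897 = 0.365171 kg

0.3652 kg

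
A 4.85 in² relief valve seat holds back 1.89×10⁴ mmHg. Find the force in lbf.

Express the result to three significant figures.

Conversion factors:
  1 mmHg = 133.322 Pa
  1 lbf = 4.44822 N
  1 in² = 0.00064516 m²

1.89×10⁴ mmHg × 133.322 = 2.51979×10⁶ Pa
4.85 in² × 0.00064516 = 0.00312903 m²
F = P × A = 2.51979×10⁶ Pa × 0.00312903 m² = 7884.5 N
7884.5 N ÷ (4.44822 N/lbf) = 1772.51 lbf

1770 lbf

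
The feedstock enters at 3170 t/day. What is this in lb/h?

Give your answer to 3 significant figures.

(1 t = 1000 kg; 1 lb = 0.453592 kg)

3170 t/day × 1000 kg/t ÷ 86400 s/day = 36.6898 kg/s
36.6898 kg/s ÷ 0.453592 kg/lb × 3600 s/h = 291194 lb/h

2.91×10⁵ lb/h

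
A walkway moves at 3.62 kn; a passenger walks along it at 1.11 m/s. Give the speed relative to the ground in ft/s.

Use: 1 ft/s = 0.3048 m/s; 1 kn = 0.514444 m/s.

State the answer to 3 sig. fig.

3.62 kn × 0.514444 → 1.86229 m/s
1.11 m/s (already m/s)
Total: 1.86229 + 1.11 = 2.97229 m/s
In ft/s: 2.97229 / 0.3048 = 9.75161 ft/s

9.75 ft/s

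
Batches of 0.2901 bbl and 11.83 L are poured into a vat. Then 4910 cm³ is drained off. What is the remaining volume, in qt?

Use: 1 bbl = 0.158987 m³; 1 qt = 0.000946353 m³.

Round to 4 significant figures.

56.05 qt

0.2901 bbl × 0.158987 = 0.0461221 m³
11.83 L × 0.001 = 0.01183 m³
4910 cm³ × 10⁻⁶ = 0.00491 m³
Net: 0.0461221 + 0.01183 − 0.00491 = 0.0530421 m³
In qt: 0.0530421 / 0.000946353 = 56.049 qt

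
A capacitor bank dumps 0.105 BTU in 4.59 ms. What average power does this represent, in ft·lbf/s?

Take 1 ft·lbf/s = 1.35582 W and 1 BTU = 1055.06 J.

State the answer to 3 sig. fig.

0.105 BTU × 1055.06 = 110.781 J
4.59 ms × 0.001 = 0.00459 s
P = E / t = 110.781 J / 0.00459 s = 24135.3 W
24135.3 W ÷ (1.35582 W/ft·lbf/s) = 17801.3 ft·lbf/s

1.78×10⁴ ft·lbf/s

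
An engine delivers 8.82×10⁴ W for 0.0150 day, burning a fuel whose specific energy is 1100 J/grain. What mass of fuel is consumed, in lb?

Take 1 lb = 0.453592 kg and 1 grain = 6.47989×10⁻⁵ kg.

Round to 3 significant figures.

0.0150 day → 1296 s
E = P × t = 88200 × 1296 = 1.14307×10⁸ J
1100 J/grain → 1.69756×10⁷ J/kg
m = E / e_s = 1.14307×10⁸ / 1.69756×10⁷ = 6.73361 kg
In lb: 6.73361 / 0.453592 = 14.8451 lb

14.8 lb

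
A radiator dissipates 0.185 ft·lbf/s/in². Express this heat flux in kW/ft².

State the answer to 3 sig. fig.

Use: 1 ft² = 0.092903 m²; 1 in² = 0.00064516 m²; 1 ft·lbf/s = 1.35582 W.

0.185 ft·lbf/s/in² × 1.35582 W/ft·lbf/s ÷ 0.00064516 m²/in² = 388.782 W/m²
388.782 W/m² ÷ 1000 W/kW × 0.092903 m²/ft² = 0.036119 kW/ft²

0.0361 kW/ft²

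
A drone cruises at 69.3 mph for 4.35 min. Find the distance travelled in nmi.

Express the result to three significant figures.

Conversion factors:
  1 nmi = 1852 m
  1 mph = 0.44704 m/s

69.3 mph × 0.44704 → 30.9799 m/s
4.35 min × 60 → 261 s
d = v × t = 30.9799 m/s × 261 s = 8085.75 m
8085.75 m ÷ (1852 m/nmi) = 4.36596 nmi

4.37 nmi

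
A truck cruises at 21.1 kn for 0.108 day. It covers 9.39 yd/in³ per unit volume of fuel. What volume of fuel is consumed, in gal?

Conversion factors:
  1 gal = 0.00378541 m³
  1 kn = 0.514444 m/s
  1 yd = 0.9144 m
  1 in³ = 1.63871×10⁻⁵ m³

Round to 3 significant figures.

21.1 kn → 10.8548 m/s
0.108 day → 9331.2 s
d = v × t = 10.8548 × 9331.2 = 101288 m
9.39 yd/in³ → 523962 m/m³
V = d / (distance per unit fuel) = 101288 / 523962 = 0.193312 m³
In gal: 0.193312 / 0.00378541 = 51.0677 gal

51.1 gal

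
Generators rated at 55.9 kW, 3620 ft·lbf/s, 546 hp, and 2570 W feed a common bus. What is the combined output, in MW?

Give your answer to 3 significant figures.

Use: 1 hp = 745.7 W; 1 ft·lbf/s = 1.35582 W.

0.471 MW

55.9 kW × 1000 → 55900 W
3620 ft·lbf/s × 1.35582 → 4908.07 W
546 hp × 745.7 → 407152 W
2570 W (already W)
Sum: 55900 + 4908.07 + 407152 + 2570 = 470530 W
In MW: 470530 / 1000000 = 0.47053 MW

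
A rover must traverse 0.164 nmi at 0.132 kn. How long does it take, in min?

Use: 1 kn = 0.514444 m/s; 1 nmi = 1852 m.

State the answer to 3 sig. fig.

74.5 min

0.164 nmi × 1852 → 303.728 m
0.132 kn × 0.514444 → 0.0679066 m/s
t = d / v = 303.728 m / 0.0679066 m/s = 4472.73 s
4472.73 s ÷ (60 s/min) = 74.5455 min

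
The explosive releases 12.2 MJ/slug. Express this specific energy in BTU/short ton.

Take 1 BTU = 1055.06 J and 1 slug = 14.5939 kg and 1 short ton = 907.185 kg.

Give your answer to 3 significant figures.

7.19×10⁵ BTU/short ton

12.2 MJ/slug × 1000000 J/MJ ÷ 14.5939 kg/slug = 835966 J/kg
835966 J/kg ÷ 1055.06 J/BTU × 907.185 kg/short ton = 718799 BTU/short ton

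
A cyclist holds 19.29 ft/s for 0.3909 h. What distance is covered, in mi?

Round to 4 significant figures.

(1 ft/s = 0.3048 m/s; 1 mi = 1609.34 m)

5.141 mi

19.29 ft/s × 0.3048 → 5.87959 m/s
0.3909 h × 3600 → 1407.24 s
d = v × t = 5.87959 m/s × 1407.24 s = 8273.99 m
8273.99 m ÷ (1609.34 m/mi) = 5.14123 mi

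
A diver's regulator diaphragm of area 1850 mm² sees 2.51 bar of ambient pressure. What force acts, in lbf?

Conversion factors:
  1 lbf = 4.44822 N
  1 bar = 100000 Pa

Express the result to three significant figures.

2.51 bar × 100000 → 251000 Pa
1850 mm² × 10⁻⁶ → 0.00185 m²
F = P × A = 251000 Pa × 0.00185 m² = 464.35 N
464.35 N ÷ (4.44822 N/lbf) = 104.39 lbf

104 lbf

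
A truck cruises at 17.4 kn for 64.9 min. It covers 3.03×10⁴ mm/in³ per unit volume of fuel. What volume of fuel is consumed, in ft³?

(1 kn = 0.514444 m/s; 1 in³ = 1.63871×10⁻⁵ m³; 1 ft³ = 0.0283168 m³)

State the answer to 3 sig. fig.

0.666 ft³

17.4 kn → 8.95133 m/s
64.9 min → 3894 s
d = v × t = 8.95133 × 3894 = 34856.5 m
3.03×10⁴ mm/in³ → 1.84902×10⁶ m/m³
V = d / (distance per unit fuel) = 34856.5 / 1.84902×10⁶ = 0.0188513 m³
In ft³: 0.0188513 / 0.0283168 = 0.665728 ft³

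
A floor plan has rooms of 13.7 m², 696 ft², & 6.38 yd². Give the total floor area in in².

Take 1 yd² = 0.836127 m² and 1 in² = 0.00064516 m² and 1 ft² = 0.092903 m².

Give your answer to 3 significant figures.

13.7 m² (already m²)
696 ft² × 0.092903 = 64.6605 m²
6.38 yd² × 0.836127 = 5.33449 m²
Sum: 13.7 + 64.6605 + 5.33449 = 83.695 m²
In in²: 83.695 / 0.00064516 = 129728 in²

1.30×10⁵ in²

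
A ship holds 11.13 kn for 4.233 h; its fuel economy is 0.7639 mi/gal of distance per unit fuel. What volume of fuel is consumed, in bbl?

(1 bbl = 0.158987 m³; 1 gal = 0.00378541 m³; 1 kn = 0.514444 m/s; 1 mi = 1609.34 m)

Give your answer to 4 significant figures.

1.690 bbl

11.13 kn → 5.72576 m/s
4.233 h → 15238.8 s
d = v × t = 5.72576 × 15238.8 = 87253.7 m
0.7639 mi/gal → 324767 m/m³
V = d / (distance per unit fuel) = 87253.7 / 324767 = 0.268666 m³
In bbl: 0.268666 / 0.158987 = 1.68986 bbl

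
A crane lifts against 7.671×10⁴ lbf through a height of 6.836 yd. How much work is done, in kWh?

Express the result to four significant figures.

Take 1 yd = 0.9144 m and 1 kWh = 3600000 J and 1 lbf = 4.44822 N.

7.671×10⁴ lbf × 4.44822 = 341223 N
6.836 yd × 0.9144 = 6.25084 m
W = F × d = 341223 N × 6.25084 m = 2.13293×10⁶ J
2.13293×10⁶ J ÷ (3600000 J/kWh) = 0.592481 kWh

0.5925 kWh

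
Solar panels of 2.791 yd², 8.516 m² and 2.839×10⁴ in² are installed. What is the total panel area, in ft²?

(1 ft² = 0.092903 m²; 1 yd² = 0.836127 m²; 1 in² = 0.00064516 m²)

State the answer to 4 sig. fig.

313.9 ft²

2.791 yd² × 0.836127 → 2.33363 m²
8.516 m² (already m²)
2.839×10⁴ in² × 0.00064516 → 18.3161 m²
Combined: 2.33363 + 8.516 + 18.3161 = 29.1657 m²
In ft²: 29.1657 / 0.092903 = 313.937 ft²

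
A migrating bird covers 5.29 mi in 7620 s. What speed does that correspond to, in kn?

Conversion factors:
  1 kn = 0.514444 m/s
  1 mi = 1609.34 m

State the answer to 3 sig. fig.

2.17 kn

5.29 mi × 1609.34 = 8513.41 m
v = d / t = 8513.41 m / 7620 s = 1.11725 m/s
1.11725 m/s ÷ (0.514444 m/s/kn) = 2.17176 kn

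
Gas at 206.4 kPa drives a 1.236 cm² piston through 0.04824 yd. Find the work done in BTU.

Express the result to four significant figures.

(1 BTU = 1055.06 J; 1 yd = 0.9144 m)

0.001067 BTU

206.4 kPa → 206400 Pa
1.236 cm² → 1.236×10⁻⁴ m²
F = P × A = 206400 × 1.236×10⁻⁴ = 25.511 N
0.04824 yd → 0.0441107 m
W = F × d = 25.511 × 0.0441107 = 1.12531 J
In BTU: 1.12531 / 1055.06 = 0.00106658 BTU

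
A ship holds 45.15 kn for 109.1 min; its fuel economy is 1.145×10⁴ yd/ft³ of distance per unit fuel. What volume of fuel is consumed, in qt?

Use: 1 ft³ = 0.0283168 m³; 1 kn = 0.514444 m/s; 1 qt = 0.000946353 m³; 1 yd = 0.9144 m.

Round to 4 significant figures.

434.5 qt

45.15 kn → 23.2271 m/s
109.1 min → 6546 s
d = v × t = 23.2271 × 6546 = 152045 m
1.145×10⁴ yd/ft³ → 369741 m/m³
V = d / (distance per unit fuel) = 152045 / 369741 = 0.41122 m³
In qt: 0.41122 / 0.000946353 = 434.531 qt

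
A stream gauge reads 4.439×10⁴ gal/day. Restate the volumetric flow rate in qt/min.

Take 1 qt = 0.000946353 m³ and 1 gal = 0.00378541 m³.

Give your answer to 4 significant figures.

4.439×10⁴ gal/day × 0.00378541 m³/gal ÷ 86400 s/day = 0.00194484 m³/s
0.00194484 m³/s ÷ 0.000946353 m³/qt × 60 s/min = 123.305 qt/min

123.3 qt/min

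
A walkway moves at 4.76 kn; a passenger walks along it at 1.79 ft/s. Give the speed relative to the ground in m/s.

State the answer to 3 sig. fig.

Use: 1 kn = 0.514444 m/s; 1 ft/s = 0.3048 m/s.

2.99 m/s

4.76 kn × 0.514444 → 2.44875 m/s
1.79 ft/s × 0.3048 → 0.545592 m/s
Sum: 2.44875 + 0.545592 = 2.99434 m/s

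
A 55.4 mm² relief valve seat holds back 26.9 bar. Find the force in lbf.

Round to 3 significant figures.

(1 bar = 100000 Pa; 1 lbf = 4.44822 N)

26.9 bar × 100000 = 2.69×10⁶ Pa
55.4 mm² × 10⁻⁶ = 5.54×10⁻⁵ m²
F = P × A = 2.69×10⁶ Pa × 5.54×10⁻⁵ m² = 149.026 N
149.026 N ÷ (4.44822 N/lbf) = 33.5024 lbf

33.5 lbf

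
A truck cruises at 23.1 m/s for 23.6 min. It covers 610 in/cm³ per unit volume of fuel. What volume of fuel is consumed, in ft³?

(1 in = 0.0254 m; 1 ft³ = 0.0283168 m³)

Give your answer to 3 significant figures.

23.6 min → 1416 s
d = v × t = 23.1 × 1416 = 32709.6 m
610 in/cm³ → 1.5494×10⁷ m/m³
V = d / (distance per unit fuel) = 32709.6 / 1.5494×10⁷ = 0.00211111 m³
In ft³: 0.00211111 / 0.0283168 = 0.0745533 ft³

0.0746 ft³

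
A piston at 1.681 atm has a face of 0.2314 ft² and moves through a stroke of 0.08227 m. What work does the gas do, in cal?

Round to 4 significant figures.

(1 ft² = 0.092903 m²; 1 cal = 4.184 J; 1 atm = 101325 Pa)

1.681 atm → 170327 Pa
0.2314 ft² → 0.0214978 m²
F = P × A = 170327 × 0.0214978 = 3661.66 N
W = F × d = 3661.66 × 0.08227 = 301.245 J
In cal: 301.245 / 4.184 = 71.9993 cal

72.00 cal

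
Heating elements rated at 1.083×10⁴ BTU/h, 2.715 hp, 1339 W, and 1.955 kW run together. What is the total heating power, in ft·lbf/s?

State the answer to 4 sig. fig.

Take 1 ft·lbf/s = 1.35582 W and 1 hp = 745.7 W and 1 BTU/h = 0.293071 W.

1.083×10⁴ BTU/h × 0.293071 → 3173.96 W
2.715 hp × 745.7 → 2024.58 W
1339 W (already W)
1.955 kW × 1000 → 1955 W
Sum: 3173.96 + 2024.58 + 1339 + 1955 = 8492.54 W
In ft·lbf/s: 8492.54 / 1.35582 = 6263.77 ft·lbf/s

6264 ft·lbf/s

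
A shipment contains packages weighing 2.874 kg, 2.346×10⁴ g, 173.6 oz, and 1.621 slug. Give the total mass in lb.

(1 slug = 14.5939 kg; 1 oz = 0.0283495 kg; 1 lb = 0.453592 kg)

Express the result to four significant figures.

121.1 lb

2.874 kg (already kg)
2.346×10⁴ g × 0.001 → 23.46 kg
173.6 oz × 0.0283495 → 4.92147 kg
1.621 slug × 14.5939 → 23.6567 kg
Total: 2.874 + 23.46 + 4.92147 + 23.6567 = 54.9122 kg
In lb: 54.9122 / 0.453592 = 121.061 lb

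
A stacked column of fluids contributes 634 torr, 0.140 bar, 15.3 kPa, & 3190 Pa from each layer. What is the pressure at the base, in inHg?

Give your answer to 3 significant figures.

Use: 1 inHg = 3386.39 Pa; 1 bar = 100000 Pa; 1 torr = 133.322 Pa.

34.6 inHg

634 torr × 133.322 → 84526.1 Pa
0.140 bar × 100000 → 14000 Pa
15.3 kPa × 1000 → 15300 Pa
3190 Pa (already Pa)
Total: 84526.1 + 14000 + 15300 + 3190 = 117016 Pa
In inHg: 117016 / 3386.39 = 34.5548 inHg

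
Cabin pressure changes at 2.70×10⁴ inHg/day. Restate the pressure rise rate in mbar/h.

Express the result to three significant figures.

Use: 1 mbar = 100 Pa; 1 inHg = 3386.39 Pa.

2.70×10⁴ inHg/day × 3386.39 Pa/inHg ÷ 86400 s/day = 1058.25 Pa/s
1058.25 Pa/s ÷ 100 Pa/mbar × 3600 s/h = 38097 mbar/h

3.81×10⁴ mbar/h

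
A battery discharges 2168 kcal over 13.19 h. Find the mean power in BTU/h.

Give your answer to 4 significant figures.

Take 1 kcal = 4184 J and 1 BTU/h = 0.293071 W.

651.8 BTU/h

2168 kcal × 4184 = 9.07091×10⁶ J
13.19 h × 3600 = 47484 s
P = E / t = 9.07091×10⁶ J / 47484 s = 191.031 W
191.031 W ÷ (0.293071 W/BTU/h) = 651.825 BTU/h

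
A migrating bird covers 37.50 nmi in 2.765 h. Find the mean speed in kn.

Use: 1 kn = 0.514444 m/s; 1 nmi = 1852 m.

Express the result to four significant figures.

37.50 nmi × 1852 → 69450 m
2.765 h × 3600 → 9954 s
v = d / t = 69450 m / 9954 s = 6.97709 m/s
6.97709 m/s ÷ (0.514444 m/s/kn) = 13.5624 kn

13.56 kn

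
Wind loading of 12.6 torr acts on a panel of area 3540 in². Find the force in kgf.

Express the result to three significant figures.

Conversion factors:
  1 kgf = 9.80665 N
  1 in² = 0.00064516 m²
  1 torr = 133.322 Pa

12.6 torr × 133.322 = 1679.86 Pa
3540 in² × 0.00064516 = 2.28387 m²
F = P × A = 1679.86 Pa × 2.28387 m² = 3836.58 N
3836.58 N ÷ (9.80665 N/kgf) = 391.222 kgf

391 kgf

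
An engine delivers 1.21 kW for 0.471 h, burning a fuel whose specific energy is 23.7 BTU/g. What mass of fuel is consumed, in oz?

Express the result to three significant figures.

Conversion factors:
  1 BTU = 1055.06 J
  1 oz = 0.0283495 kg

1.21 kW → 1210 W
0.471 h → 1695.6 s
E = P × t = 1210 × 1695.6 = 2.05168×10⁶ J
23.7 BTU/g → 2.50049×10⁷ J/kg
m = E / e_s = 2.05168×10⁶ / 2.50049×10⁷ = 0.0820511 kg
In oz: 0.0820511 / 0.0283495 = 2.89427 oz

2.89 oz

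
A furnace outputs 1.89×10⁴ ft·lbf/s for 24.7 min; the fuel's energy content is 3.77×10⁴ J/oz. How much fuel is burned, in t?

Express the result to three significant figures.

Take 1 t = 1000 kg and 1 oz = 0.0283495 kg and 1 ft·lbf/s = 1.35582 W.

1.89×10⁴ ft·lbf/s → 25625 W
24.7 min → 1482 s
E = P × t = 25625 × 1482 = 3.79762×10⁷ J
3.77×10⁴ J/oz → 1.32983×10⁶ J/kg
m = E / e_s = 3.79762×10⁷ / 1.32983×10⁶ = 28.5572 kg
In t: 28.5572 / 1000 = 0.0285572 t

0.0286 t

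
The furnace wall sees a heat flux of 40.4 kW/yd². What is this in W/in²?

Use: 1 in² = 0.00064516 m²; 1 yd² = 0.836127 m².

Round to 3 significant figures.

31.2 W/in²

40.4 kW/yd² × 1000 W/kW ÷ 0.836127 m²/yd² = 48318 W/m²
48318 W/m² × 0.00064516 m²/in² = 31.1728 W/in²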